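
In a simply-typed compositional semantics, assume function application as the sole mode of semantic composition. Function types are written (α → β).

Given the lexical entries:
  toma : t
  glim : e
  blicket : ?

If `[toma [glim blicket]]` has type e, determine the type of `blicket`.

[toma [glim blicket]] must have type e. The sister toma has type t; that is not a function onto e, so [glim blicket] must be the functor, of type (t → e).
[glim blicket] must have type (t → e). The sister glim has type e; that is not a function onto (t → e), so blicket must be the functor, of type (e → (t → e)).

(e → (t → e))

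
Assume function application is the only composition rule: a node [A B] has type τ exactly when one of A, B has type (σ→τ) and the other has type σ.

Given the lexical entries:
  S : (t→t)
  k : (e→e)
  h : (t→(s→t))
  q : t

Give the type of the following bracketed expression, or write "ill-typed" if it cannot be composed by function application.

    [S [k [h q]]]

ill-typed

[h q]: h is (t→(s→t)), q is t; result (s→t).
At [k [h q]]: neither (e→e) nor (s→t) can take the other as argument; the node is ill-typed.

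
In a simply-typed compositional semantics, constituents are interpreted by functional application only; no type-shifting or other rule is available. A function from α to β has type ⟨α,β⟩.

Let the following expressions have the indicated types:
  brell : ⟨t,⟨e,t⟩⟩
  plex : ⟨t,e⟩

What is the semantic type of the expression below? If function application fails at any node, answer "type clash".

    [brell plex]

At [brell plex]: neither ⟨t,⟨e,t⟩⟩ nor ⟨t,e⟩ can take the other as argument; the node is ill-typed.

type clash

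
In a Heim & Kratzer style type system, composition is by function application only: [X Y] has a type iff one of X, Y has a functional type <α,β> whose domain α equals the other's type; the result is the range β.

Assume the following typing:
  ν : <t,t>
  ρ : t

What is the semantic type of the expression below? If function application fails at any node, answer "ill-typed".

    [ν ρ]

[ν ρ] — ν of type <t,t> combines with ρ of type t: type t.

t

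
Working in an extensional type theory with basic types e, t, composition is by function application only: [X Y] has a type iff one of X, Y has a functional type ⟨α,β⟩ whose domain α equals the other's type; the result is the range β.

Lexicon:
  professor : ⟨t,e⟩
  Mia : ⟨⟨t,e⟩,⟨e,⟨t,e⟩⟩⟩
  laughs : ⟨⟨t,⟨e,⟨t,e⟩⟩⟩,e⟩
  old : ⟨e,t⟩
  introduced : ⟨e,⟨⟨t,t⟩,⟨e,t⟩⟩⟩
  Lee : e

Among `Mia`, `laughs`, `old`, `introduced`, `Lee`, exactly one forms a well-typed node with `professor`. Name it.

Mia — combines: Mia : ⟨⟨t,e⟩,⟨e,⟨t,e⟩⟩⟩ takes professor : ⟨t,e⟩ as argument, giving ⟨e,⟨t,e⟩⟩.
laughs : ⟨⟨t,⟨e,⟨t,e⟩⟩⟩,e⟩ — does not combine with professor.
old : ⟨e,t⟩ — does not combine with professor.
introduced : ⟨e,⟨⟨t,t⟩,⟨e,t⟩⟩⟩ — does not combine with professor.
Lee : e — does not combine with professor.

Mia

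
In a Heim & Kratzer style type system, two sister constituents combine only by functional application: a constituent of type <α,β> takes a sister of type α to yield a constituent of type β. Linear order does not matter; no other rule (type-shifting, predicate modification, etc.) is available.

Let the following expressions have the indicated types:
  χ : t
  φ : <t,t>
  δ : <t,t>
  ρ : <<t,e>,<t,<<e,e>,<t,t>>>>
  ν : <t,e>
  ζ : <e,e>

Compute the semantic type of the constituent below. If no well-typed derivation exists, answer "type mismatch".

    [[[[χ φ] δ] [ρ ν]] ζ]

At [χ φ], φ : <t,t> takes χ : t, giving t.
At [[χ φ] δ], δ : <t,t> takes [χ φ] : t, giving t.
At [ρ ν], ρ : <<t,e>,<t,<<e,e>,<t,t>>>> takes ν : <t,e>, giving <t,<<e,e>,<t,t>>>.
At [[[χ φ] δ] [ρ ν]], [ρ ν] : <t,<<e,e>,<t,t>>> takes [[χ φ] δ] : t, giving <<e,e>,<t,t>>.
At [[[[χ φ] δ] [ρ ν]] ζ], [[[χ φ] δ] [ρ ν]] : <<e,e>,<t,t>> takes ζ : <e,e>, giving <t,t>.

<t,t>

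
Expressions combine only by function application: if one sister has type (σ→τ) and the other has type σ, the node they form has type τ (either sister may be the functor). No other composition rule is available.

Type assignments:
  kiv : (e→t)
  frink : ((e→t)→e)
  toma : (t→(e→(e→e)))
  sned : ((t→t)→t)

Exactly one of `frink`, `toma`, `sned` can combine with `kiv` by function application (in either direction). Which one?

frink

frink — combines: frink : ((e→t)→e) takes kiv : (e→t) as argument, giving e.
toma : (t→(e→(e→e))) — no; kiv wants e, and toma wants t.
sned : ((t→t)→t) — no; kiv wants e, and sned wants (t→t).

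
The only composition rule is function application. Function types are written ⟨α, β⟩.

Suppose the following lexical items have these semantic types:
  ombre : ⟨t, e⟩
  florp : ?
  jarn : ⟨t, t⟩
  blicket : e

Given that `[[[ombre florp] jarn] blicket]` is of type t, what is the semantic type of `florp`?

⟨⟨t, e⟩, ⟨⟨t, t⟩, ⟨e, t⟩⟩⟩

At [[[ombre florp] jarn] blicket] (required: t): blicket is e, which is not a function with range t; hence [[ombre florp] jarn] is the functor — type ⟨e, t⟩.
At [[ombre florp] jarn] (required: ⟨e, t⟩): jarn is ⟨t, t⟩, which is not a function with range ⟨e, t⟩; hence [ombre florp] is the functor — type ⟨⟨t, t⟩, ⟨e, t⟩⟩.
At [ombre florp] (required: ⟨⟨t, t⟩, ⟨e, t⟩⟩): ombre is ⟨t, e⟩, which is not a function with range ⟨⟨t, t⟩, ⟨e, t⟩⟩; hence florp is the functor — type ⟨⟨t, e⟩, ⟨⟨t, t⟩, ⟨e, t⟩⟩⟩.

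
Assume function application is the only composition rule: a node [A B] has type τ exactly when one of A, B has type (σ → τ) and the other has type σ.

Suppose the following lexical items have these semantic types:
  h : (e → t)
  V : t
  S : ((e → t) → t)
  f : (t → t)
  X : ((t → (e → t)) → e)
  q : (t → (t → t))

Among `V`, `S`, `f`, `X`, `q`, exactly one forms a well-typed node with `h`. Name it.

V : t — no; h wants e, and V wants nothing (atomic).
S — combines: S : ((e → t) → t) takes h : (e → t) as argument, giving t.
f : (t → t) — no; h wants e, and f wants t.
X : ((t → (e → t)) → e) — no; h wants e, and X wants (t → (e → t)).
q : (t → (t → t)) — no; h wants e, and q wants t.

S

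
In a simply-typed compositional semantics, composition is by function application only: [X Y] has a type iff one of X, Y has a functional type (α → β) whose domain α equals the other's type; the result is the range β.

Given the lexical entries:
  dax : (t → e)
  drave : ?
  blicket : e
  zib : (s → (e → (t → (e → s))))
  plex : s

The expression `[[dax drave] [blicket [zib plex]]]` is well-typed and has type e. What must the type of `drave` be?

[[dax drave] [blicket [zib plex]]] must have type e. The sister [blicket [zib plex]] has type (t → (e → s)); that is not a function onto e, so [dax drave] must be the functor, of type ((t → (e → s)) → e).
[dax drave] must have type ((t → (e → s)) → e). The sister dax has type (t → e); that is not a function onto ((t → (e → s)) → e), so drave must be the functor, of type ((t → e) → ((t → (e → s)) → e)).

((t → e) → ((t → (e → s)) → e))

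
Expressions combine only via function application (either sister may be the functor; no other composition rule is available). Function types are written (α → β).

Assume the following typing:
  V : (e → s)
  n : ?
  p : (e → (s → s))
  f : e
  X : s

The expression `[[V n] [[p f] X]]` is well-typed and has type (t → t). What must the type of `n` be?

((e → s) → (s → (t → t)))

For [[V n] [[p f] X]] to have type (t → t) with [[p f] X] of type s, [V n] must be the function: [V n] : (s → (t → t)).
For [V n] to have type (s → (t → t)) with V of type (e → s), n must be the function: n : ((e → s) → (s → (t → t))).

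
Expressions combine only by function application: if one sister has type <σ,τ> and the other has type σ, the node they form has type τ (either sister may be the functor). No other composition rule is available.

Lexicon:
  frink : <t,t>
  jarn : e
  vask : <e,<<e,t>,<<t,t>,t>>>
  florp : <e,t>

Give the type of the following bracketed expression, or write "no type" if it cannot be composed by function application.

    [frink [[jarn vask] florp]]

t

[jarn vask]: vask is <e,<<e,t>,<<t,t>,t>>>, jarn is e; result <<e,t>,<<t,t>,t>>.
[[jarn vask] florp]: [jarn vask] is <<e,t>,<<t,t>,t>>, florp is <e,t>; result <<t,t>,t>.
[frink [[jarn vask] florp]]: [[jarn vask] florp] is <<t,t>,t>, frink is <t,t>; result t.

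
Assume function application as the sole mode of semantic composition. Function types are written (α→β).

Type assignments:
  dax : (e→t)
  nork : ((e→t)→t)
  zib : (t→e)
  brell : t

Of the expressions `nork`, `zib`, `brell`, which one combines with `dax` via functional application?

nork

nork — combines: nork : ((e→t)→t) takes dax : (e→t) as argument, giving t.
zib : (t→e) — dax needs e; zib needs t; neither fits.
brell : t — dax needs e; brell needs nothing (atomic); neither fits.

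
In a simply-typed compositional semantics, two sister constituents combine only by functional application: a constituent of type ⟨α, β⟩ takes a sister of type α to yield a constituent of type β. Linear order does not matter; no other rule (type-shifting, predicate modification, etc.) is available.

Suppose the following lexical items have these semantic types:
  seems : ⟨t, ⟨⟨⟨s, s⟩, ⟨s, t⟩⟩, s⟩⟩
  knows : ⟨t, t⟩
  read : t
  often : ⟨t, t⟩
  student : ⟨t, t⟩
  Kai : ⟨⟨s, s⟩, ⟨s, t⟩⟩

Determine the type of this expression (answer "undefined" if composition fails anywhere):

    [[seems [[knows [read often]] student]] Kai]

At [read often], often : ⟨t, t⟩ takes read : t, giving t.
At [knows [read often]], knows : ⟨t, t⟩ takes [read often] : t, giving t.
At [[knows [read often]] student], student : ⟨t, t⟩ takes [knows [read often]] : t, giving t.
At [seems [[knows [read often]] student]], seems : ⟨t, ⟨⟨⟨s, s⟩, ⟨s, t⟩⟩, s⟩⟩ takes [[knows [read often]] student] : t, giving ⟨⟨⟨s, s⟩, ⟨s, t⟩⟩, s⟩.
At [[seems [[knows [read often]] student]] Kai], [seems [[knows [read often]] student]] : ⟨⟨⟨s, s⟩, ⟨s, t⟩⟩, s⟩ takes Kai : ⟨⟨s, s⟩, ⟨s, t⟩⟩, giving s.

s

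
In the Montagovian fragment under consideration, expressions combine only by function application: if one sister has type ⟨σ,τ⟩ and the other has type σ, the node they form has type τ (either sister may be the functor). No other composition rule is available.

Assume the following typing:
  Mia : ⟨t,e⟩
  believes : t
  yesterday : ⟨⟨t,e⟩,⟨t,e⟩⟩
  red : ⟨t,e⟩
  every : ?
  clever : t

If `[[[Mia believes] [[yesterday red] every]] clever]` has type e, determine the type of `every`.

At [[[Mia believes] [[yesterday red] every]] clever] (required: e): clever is t, which is not a function with range e; hence [[Mia believes] [[yesterday red] every]] is the functor — type ⟨t,e⟩.
At [[Mia believes] [[yesterday red] every]] (required: ⟨t,e⟩): [Mia believes] is e, which is not a function with range ⟨t,e⟩; hence [[yesterday red] every] is the functor — type ⟨e,⟨t,e⟩⟩.
At [[yesterday red] every] (required: ⟨e,⟨t,e⟩⟩): [yesterday red] is ⟨t,e⟩, which is not a function with range ⟨e,⟨t,e⟩⟩; hence every is the functor — type ⟨⟨t,e⟩,⟨e,⟨t,e⟩⟩⟩.

⟨⟨t,e⟩,⟨e,⟨t,e⟩⟩⟩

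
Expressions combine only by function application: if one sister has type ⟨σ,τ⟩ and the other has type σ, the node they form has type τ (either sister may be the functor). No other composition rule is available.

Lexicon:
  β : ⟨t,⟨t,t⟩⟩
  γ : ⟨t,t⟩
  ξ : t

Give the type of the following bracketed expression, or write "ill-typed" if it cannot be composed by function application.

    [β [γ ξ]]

[γ ξ]: ⟨t,t⟩ applied to t yields t.
[β [γ ξ]]: ⟨t,⟨t,t⟩⟩ applied to t yields ⟨t,t⟩.

⟨t,t⟩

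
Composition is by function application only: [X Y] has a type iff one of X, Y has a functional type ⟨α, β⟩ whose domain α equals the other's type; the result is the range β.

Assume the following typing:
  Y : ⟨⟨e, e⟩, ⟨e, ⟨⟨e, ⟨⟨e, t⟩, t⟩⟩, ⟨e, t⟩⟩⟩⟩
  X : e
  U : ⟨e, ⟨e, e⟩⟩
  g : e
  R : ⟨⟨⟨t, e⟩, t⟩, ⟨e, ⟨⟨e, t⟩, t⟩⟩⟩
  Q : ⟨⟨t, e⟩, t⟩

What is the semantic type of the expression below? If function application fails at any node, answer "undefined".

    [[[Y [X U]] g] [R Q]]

At [X U], U : ⟨e, ⟨e, e⟩⟩ takes X : e, giving ⟨e, e⟩.
At [Y [X U]], Y : ⟨⟨e, e⟩, ⟨e, ⟨⟨e, ⟨⟨e, t⟩, t⟩⟩, ⟨e, t⟩⟩⟩⟩ takes [X U] : ⟨e, e⟩, giving ⟨e, ⟨⟨e, ⟨⟨e, t⟩, t⟩⟩, ⟨e, t⟩⟩⟩.
At [[Y [X U]] g], [Y [X U]] : ⟨e, ⟨⟨e, ⟨⟨e, t⟩, t⟩⟩, ⟨e, t⟩⟩⟩ takes g : e, giving ⟨⟨e, ⟨⟨e, t⟩, t⟩⟩, ⟨e, t⟩⟩.
At [R Q], R : ⟨⟨⟨t, e⟩, t⟩, ⟨e, ⟨⟨e, t⟩, t⟩⟩⟩ takes Q : ⟨⟨t, e⟩, t⟩, giving ⟨e, ⟨⟨e, t⟩, t⟩⟩.
At [[[Y [X U]] g] [R Q]], [[Y [X U]] g] : ⟨⟨e, ⟨⟨e, t⟩, t⟩⟩, ⟨e, t⟩⟩ takes [R Q] : ⟨e, ⟨⟨e, t⟩, t⟩⟩, giving ⟨e, t⟩.

⟨e, t⟩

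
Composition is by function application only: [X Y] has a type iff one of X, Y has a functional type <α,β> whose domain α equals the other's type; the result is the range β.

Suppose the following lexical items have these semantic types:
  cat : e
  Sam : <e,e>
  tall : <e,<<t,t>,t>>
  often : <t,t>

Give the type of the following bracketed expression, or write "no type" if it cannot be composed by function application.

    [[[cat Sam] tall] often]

t

[cat Sam]: Sam is <e,e>, cat is e; result e.
[[cat Sam] tall]: tall is <e,<<t,t>,t>>, [cat Sam] is e; result <<t,t>,t>.
[[[cat Sam] tall] often]: [[cat Sam] tall] is <<t,t>,t>, often is <t,t>; result t.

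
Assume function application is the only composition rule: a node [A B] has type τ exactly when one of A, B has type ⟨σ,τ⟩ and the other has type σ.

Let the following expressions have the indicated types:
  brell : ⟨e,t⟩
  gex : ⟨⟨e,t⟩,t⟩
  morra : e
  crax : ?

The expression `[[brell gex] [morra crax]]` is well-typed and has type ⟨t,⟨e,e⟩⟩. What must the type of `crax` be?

At [[brell gex] [morra crax]] (required: ⟨t,⟨e,e⟩⟩): [brell gex] is t, which is not a function with range ⟨t,⟨e,e⟩⟩; hence [morra crax] is the functor — type ⟨t,⟨t,⟨e,e⟩⟩⟩.
At [morra crax] (required: ⟨t,⟨t,⟨e,e⟩⟩⟩): morra is e, which is not a function with range ⟨t,⟨t,⟨e,e⟩⟩⟩; hence crax is the functor — type ⟨e,⟨t,⟨t,⟨e,e⟩⟩⟩⟩.

⟨e,⟨t,⟨t,⟨e,e⟩⟩⟩⟩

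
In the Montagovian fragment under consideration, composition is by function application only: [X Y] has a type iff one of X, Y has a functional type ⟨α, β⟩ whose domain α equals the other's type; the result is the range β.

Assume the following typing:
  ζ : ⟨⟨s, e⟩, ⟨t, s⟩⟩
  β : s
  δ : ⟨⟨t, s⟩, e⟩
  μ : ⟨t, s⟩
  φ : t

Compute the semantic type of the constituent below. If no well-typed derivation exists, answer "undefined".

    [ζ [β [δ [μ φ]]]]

At [μ φ], μ : ⟨t, s⟩ takes φ : t, giving s.
[δ [μ φ]]: ⟨⟨t, s⟩, e⟩ with s — neither is a function whose domain matches the other; composition fails here.

undefined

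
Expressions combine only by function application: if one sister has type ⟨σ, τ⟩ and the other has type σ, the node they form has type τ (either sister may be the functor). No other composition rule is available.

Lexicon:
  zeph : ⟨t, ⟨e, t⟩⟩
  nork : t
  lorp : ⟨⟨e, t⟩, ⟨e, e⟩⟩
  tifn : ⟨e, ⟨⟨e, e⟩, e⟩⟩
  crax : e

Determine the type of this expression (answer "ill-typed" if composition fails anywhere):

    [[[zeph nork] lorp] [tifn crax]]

e

[zeph nork]: zeph is ⟨t, ⟨e, t⟩⟩, nork is t; result ⟨e, t⟩.
[[zeph nork] lorp]: lorp is ⟨⟨e, t⟩, ⟨e, e⟩⟩, [zeph nork] is ⟨e, t⟩; result ⟨e, e⟩.
[tifn crax]: tifn is ⟨e, ⟨⟨e, e⟩, e⟩⟩, crax is e; result ⟨⟨e, e⟩, e⟩.
[[[zeph nork] lorp] [tifn crax]]: [tifn crax] is ⟨⟨e, e⟩, e⟩, [[zeph nork] lorp] is ⟨e, e⟩; result e.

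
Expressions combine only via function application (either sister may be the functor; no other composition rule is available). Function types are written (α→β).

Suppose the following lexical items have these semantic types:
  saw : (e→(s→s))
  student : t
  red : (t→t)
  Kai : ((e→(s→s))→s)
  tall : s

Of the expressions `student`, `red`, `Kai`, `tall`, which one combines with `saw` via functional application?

Kai

student : t — no; saw wants e, and student wants nothing (atomic).
red : (t→t) — no; saw wants e, and red wants t.
Kai — combines: Kai : ((e→(s→s))→s) takes saw : (e→(s→s)) as argument, giving s.
tall : s — no; saw wants e, and tall wants nothing (atomic).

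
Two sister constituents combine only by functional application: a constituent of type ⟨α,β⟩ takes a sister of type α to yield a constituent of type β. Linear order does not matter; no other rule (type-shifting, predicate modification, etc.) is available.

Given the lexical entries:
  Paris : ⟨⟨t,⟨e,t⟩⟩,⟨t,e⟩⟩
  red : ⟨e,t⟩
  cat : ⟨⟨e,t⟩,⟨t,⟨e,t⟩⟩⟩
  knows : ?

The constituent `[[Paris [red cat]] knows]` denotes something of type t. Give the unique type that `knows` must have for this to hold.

[[Paris [red cat]] knows] must have type t. The sister [Paris [red cat]] has type ⟨t,e⟩; that is not a function onto t, so knows must be the functor, of type ⟨⟨t,e⟩,t⟩.

⟨⟨t,e⟩,t⟩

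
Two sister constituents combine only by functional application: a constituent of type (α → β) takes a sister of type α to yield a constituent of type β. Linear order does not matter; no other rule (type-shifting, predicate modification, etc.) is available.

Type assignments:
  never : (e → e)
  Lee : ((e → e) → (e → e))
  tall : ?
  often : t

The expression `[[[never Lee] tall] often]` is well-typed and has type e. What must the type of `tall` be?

For [[[never Lee] tall] often] to have type e with often of type t, [[never Lee] tall] must be the function: [[never Lee] tall] : (t → e).
For [[never Lee] tall] to have type (t → e) with [never Lee] of type (e → e), tall must be the function: tall : ((e → e) → (t → e)).

((e → e) → (t → e))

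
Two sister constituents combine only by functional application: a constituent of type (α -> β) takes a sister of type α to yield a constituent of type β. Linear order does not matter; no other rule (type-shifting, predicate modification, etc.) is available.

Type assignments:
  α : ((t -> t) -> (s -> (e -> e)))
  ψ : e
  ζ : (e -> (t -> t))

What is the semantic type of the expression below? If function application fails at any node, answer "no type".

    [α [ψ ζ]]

[ψ ζ]: ζ is (e -> (t -> t)), ψ is e; result (t -> t).
[α [ψ ζ]]: α is ((t -> t) -> (s -> (e -> e))), [ψ ζ] is (t -> t); result (s -> (e -> e)).

(s -> (e -> e))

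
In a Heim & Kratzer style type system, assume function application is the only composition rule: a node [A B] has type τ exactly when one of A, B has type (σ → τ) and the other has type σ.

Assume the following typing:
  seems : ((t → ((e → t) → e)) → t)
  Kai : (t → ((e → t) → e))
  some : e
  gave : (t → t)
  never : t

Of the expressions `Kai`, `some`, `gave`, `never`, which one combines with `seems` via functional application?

Kai — combines: seems : ((t → ((e → t) → e)) → t) takes Kai : (t → ((e → t) → e)) as argument, giving t.
some : e — no; seems wants (t → ((e → t) → e)), and some wants nothing (atomic).
gave : (t → t) — no; seems wants (t → ((e → t) → e)), and gave wants t.
never : t — no; seems wants (t → ((e → t) → e)), and never wants nothing (atomic).

Kai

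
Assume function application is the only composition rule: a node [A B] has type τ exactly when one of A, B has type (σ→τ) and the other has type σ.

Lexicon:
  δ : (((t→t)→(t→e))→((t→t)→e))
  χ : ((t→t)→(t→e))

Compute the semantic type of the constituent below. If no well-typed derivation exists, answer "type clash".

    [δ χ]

[δ χ]: δ is (((t→t)→(t→e))→((t→t)→e)), χ is ((t→t)→(t→e)); result ((t→t)→e).

((t→t)→e)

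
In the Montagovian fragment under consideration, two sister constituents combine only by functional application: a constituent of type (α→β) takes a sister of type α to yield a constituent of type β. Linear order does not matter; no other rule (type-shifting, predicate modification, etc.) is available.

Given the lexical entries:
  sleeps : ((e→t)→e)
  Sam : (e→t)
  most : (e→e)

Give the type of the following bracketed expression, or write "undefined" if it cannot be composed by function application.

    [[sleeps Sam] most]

[sleeps Sam]: functor sleeps : ((e→t)→e), argument Sam : (e→t); result e.
[[sleeps Sam] most]: functor most : (e→e), argument [sleeps Sam] : e; result e.

e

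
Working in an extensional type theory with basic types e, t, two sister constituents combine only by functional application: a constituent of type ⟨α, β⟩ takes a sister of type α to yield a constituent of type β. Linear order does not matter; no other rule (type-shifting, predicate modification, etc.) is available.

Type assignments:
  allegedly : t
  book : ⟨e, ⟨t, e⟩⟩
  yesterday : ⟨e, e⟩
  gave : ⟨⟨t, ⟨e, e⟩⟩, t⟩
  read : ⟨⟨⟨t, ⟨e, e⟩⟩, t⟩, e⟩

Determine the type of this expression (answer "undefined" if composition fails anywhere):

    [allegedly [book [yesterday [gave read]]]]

e

[gave read] — read of type ⟨⟨⟨t, ⟨e, e⟩⟩, t⟩, e⟩ combines with gave of type ⟨⟨t, ⟨e, e⟩⟩, t⟩: type e.
[yesterday [gave read]] — yesterday of type ⟨e, e⟩ combines with [gave read] of type e: type e.
[book [yesterday [gave read]]] — book of type ⟨e, ⟨t, e⟩⟩ combines with [yesterday [gave read]] of type e: type ⟨t, e⟩.
[allegedly [book [yesterday [gave read]]]] — [book [yesterday [gave read]]] of type ⟨t, e⟩ combines with allegedly of type t: type e.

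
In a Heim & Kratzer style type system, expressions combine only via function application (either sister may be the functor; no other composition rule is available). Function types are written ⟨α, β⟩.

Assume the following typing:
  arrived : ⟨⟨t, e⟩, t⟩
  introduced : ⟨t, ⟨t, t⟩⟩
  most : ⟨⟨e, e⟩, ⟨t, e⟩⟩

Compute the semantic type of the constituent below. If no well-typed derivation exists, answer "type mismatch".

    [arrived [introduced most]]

[introduced most]: ⟨t, ⟨t, t⟩⟩ with ⟨⟨e, e⟩, ⟨t, e⟩⟩ — neither is a function whose domain matches the other; composition fails here.

type mismatch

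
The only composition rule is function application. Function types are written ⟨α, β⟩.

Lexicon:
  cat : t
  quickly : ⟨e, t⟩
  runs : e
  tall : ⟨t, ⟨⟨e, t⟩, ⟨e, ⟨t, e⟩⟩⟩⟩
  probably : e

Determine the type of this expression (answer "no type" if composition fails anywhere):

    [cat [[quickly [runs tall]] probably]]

[runs tall]: e and ⟨t, ⟨⟨e, t⟩, ⟨e, ⟨t, e⟩⟩⟩⟩ cannot combine by function application — type clash.

no type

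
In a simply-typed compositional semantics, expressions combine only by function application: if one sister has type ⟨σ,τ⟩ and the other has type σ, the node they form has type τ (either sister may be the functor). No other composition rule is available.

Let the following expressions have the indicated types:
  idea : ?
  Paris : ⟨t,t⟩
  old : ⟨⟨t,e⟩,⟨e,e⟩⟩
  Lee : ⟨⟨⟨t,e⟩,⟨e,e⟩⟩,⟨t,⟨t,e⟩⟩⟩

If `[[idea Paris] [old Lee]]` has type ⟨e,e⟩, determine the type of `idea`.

⟨⟨t,t⟩,⟨⟨t,⟨t,e⟩⟩,⟨e,e⟩⟩⟩

At [[idea Paris] [old Lee]] (required: ⟨e,e⟩): [old Lee] is ⟨t,⟨t,e⟩⟩, which is not a function with range ⟨e,e⟩; hence [idea Paris] is the functor — type ⟨⟨t,⟨t,e⟩⟩,⟨e,e⟩⟩.
At [idea Paris] (required: ⟨⟨t,⟨t,e⟩⟩,⟨e,e⟩⟩): Paris is ⟨t,t⟩, which is not a function with range ⟨⟨t,⟨t,e⟩⟩,⟨e,e⟩⟩; hence idea is the functor — type ⟨⟨t,t⟩,⟨⟨t,⟨t,e⟩⟩,⟨e,e⟩⟩⟩.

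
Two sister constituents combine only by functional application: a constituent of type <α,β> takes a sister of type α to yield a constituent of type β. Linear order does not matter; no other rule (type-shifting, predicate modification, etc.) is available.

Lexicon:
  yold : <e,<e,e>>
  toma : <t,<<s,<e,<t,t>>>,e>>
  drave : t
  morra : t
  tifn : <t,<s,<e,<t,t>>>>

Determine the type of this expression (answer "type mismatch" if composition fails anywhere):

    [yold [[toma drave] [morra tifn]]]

<e,e>

[toma drave] — toma of type <t,<<s,<e,<t,t>>>,e>> combines with drave of type t: type <<s,<e,<t,t>>>,e>.
[morra tifn] — tifn of type <t,<s,<e,<t,t>>>> combines with morra of type t: type <s,<e,<t,t>>>.
[[toma drave] [morra tifn]] — [toma drave] of type <<s,<e,<t,t>>>,e> combines with [morra tifn] of type <s,<e,<t,t>>>: type e.
[yold [[toma drave] [morra tifn]]] — yold of type <e,<e,e>> combines with [[toma drave] [morra tifn]] of type e: type <e,e>.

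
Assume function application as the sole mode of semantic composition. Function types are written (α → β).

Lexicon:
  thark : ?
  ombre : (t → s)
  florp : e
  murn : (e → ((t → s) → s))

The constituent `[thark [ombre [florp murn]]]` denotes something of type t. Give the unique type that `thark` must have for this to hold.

[thark [ombre [florp murn]]] must have type t. The sister [ombre [florp murn]] has type s; that is not a function onto t, so thark must be the functor, of type (s → t).

(s → t)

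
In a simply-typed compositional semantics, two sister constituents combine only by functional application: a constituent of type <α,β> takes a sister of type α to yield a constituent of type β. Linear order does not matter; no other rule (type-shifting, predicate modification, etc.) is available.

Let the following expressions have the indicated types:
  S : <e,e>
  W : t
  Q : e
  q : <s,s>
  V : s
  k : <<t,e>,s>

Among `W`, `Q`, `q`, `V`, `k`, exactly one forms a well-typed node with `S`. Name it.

W : t — S needs e; W needs nothing (atomic); neither fits.
Q — combines: S : <e,e> takes Q : e as argument, giving e.
q : <s,s> — S needs e; q needs s; neither fits.
V : s — S needs e; V needs nothing (atomic); neither fits.
k : <<t,e>,s> — S needs e; k needs <t,e>; neither fits.

Q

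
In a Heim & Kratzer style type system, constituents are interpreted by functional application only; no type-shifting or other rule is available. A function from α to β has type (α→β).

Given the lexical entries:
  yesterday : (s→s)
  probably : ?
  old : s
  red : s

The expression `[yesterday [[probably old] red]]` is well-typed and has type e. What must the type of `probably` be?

[yesterday [[probably old] red]] must have type e. The sister yesterday has type (s→s); that is not a function onto e, so [[probably old] red] must be the functor, of type ((s→s)→e).
[[probably old] red] must have type ((s→s)→e). The sister red has type s; that is not a function onto ((s→s)→e), so [probably old] must be the functor, of type (s→((s→s)→e)).
[probably old] must have type (s→((s→s)→e)). The sister old has type s; that is not a function onto (s→((s→s)→e)), so probably must be the functor, of type (s→(s→((s→s)→e))).

(s→(s→((s→s)→e)))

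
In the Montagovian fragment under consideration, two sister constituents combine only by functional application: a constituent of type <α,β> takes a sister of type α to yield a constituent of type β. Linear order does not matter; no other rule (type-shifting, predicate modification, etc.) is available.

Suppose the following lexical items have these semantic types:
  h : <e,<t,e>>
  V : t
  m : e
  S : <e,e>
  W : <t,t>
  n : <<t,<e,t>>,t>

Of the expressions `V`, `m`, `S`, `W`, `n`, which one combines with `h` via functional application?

V : t — no; h wants e, and V wants nothing (atomic).
m — combines: h : <e,<t,e>> takes m : e as argument, giving <t,e>.
S : <e,e> — no; h wants e, and S wants e.
W : <t,t> — no; h wants e, and W wants t.
n : <<t,<e,t>>,t> — no; h wants e, and n wants <t,<e,t>>.

m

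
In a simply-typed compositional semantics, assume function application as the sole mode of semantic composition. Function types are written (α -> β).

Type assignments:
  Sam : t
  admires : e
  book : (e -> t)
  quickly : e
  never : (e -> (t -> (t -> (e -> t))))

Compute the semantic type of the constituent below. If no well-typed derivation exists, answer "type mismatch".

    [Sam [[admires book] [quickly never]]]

[admires book]: (e -> t) applied to e yields t.
[quickly never]: (e -> (t -> (t -> (e -> t)))) applied to e yields (t -> (t -> (e -> t))).
[[admires book] [quickly never]]: (t -> (t -> (e -> t))) applied to t yields (t -> (e -> t)).
[Sam [[admires book] [quickly never]]]: (t -> (e -> t)) applied to t yields (e -> t).

(e -> t)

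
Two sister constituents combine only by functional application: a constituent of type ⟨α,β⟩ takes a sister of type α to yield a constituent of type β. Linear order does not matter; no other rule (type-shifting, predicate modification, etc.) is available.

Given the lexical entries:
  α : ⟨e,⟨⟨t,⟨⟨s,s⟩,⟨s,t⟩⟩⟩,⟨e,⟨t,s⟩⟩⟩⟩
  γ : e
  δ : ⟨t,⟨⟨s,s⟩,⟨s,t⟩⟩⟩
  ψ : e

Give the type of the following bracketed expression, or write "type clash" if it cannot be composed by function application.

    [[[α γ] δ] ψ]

⟨t,s⟩

[α γ]: functor α : ⟨e,⟨⟨t,⟨⟨s,s⟩,⟨s,t⟩⟩⟩,⟨e,⟨t,s⟩⟩⟩⟩, argument γ : e; result ⟨⟨t,⟨⟨s,s⟩,⟨s,t⟩⟩⟩,⟨e,⟨t,s⟩⟩⟩.
[[α γ] δ]: functor [α γ] : ⟨⟨t,⟨⟨s,s⟩,⟨s,t⟩⟩⟩,⟨e,⟨t,s⟩⟩⟩, argument δ : ⟨t,⟨⟨s,s⟩,⟨s,t⟩⟩⟩; result ⟨e,⟨t,s⟩⟩.
[[[α γ] δ] ψ]: functor [[α γ] δ] : ⟨e,⟨t,s⟩⟩, argument ψ : e; result ⟨t,s⟩.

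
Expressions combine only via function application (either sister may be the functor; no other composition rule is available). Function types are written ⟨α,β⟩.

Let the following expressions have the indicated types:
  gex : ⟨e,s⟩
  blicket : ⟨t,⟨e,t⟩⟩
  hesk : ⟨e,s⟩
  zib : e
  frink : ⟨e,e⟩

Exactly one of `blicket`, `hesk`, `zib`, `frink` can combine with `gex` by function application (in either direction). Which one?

zib

blicket : ⟨t,⟨e,t⟩⟩ — does not combine with gex.
hesk : ⟨e,s⟩ — does not combine with gex.
zib — combines: gex : ⟨e,s⟩ takes zib : e as argument, giving s.
frink : ⟨e,e⟩ — does not combine with gex.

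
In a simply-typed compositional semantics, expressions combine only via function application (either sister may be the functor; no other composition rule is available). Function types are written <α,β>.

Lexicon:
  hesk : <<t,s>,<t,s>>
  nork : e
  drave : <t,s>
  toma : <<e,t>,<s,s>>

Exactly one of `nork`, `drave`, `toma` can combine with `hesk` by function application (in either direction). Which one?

drave

nork : e — does not combine with hesk.
drave — combines: hesk : <<t,s>,<t,s>> takes drave : <t,s> as argument, giving <t,s>.
toma : <<e,t>,<s,s>> — does not combine with hesk.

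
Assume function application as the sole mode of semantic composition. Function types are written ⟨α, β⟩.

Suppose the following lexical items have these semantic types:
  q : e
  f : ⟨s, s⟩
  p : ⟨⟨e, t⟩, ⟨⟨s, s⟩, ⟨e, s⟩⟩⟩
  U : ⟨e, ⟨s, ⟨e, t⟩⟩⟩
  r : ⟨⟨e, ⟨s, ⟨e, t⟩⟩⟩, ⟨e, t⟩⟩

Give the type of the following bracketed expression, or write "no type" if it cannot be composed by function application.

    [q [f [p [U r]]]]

s

[U r]: r is ⟨⟨e, ⟨s, ⟨e, t⟩⟩⟩, ⟨e, t⟩⟩, U is ⟨e, ⟨s, ⟨e, t⟩⟩⟩; result ⟨e, t⟩.
[p [U r]]: p is ⟨⟨e, t⟩, ⟨⟨s, s⟩, ⟨e, s⟩⟩⟩, [U r] is ⟨e, t⟩; result ⟨⟨s, s⟩, ⟨e, s⟩⟩.
[f [p [U r]]]: [p [U r]] is ⟨⟨s, s⟩, ⟨e, s⟩⟩, f is ⟨s, s⟩; result ⟨e, s⟩.
[q [f [p [U r]]]]: [f [p [U r]]] is ⟨e, s⟩, q is e; result s.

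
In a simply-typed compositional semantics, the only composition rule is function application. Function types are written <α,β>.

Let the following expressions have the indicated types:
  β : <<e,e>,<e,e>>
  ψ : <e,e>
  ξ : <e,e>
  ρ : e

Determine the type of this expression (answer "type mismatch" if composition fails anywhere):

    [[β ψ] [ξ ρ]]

e

[β ψ]: functor β : <<e,e>,<e,e>>, argument ψ : <e,e>; result <e,e>.
[ξ ρ]: functor ξ : <e,e>, argument ρ : e; result e.
[[β ψ] [ξ ρ]]: functor [β ψ] : <e,e>, argument [ξ ρ] : e; result e.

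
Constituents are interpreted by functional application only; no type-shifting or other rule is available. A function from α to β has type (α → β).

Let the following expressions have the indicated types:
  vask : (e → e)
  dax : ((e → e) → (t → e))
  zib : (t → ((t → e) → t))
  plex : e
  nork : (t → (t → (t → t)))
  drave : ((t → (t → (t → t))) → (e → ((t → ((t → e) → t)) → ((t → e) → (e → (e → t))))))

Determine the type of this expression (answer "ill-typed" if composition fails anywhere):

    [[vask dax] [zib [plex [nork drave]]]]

(e → (e → t))

[vask dax] — dax of type ((e → e) → (t → e)) combines with vask of type (e → e): type (t → e).
[nork drave] — drave of type ((t → (t → (t → t))) → (e → ((t → ((t → e) → t)) → ((t → e) → (e → (e → t)))))) combines with nork of type (t → (t → (t → t))): type (e → ((t → ((t → e) → t)) → ((t → e) → (e → (e → t))))).
[plex [nork drave]] — [nork drave] of type (e → ((t → ((t → e) → t)) → ((t → e) → (e → (e → t))))) combines with plex of type e: type ((t → ((t → e) → t)) → ((t → e) → (e → (e → t)))).
[zib [plex [nork drave]]] — [plex [nork drave]] of type ((t → ((t → e) → t)) → ((t → e) → (e → (e → t)))) combines with zib of type (t → ((t → e) → t)): type ((t → e) → (e → (e → t))).
[[vask dax] [zib [plex [nork drave]]]] — [zib [plex [nork drave]]] of type ((t → e) → (e → (e → t))) combines with [vask dax] of type (t → e): type (e → (e → t)).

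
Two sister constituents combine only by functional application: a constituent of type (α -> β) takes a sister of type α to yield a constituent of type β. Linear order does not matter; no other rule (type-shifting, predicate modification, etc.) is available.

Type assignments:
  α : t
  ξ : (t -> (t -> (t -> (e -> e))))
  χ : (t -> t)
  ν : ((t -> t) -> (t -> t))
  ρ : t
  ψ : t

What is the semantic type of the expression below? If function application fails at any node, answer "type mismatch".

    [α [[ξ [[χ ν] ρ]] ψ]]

(e -> e)

[χ ν]: functor ν : ((t -> t) -> (t -> t)), argument χ : (t -> t); result (t -> t).
[[χ ν] ρ]: functor [χ ν] : (t -> t), argument ρ : t; result t.
[ξ [[χ ν] ρ]]: functor ξ : (t -> (t -> (t -> (e -> e)))), argument [[χ ν] ρ] : t; result (t -> (t -> (e -> e))).
[[ξ [[χ ν] ρ]] ψ]: functor [ξ [[χ ν] ρ]] : (t -> (t -> (e -> e))), argument ψ : t; result (t -> (e -> e)).
[α [[ξ [[χ ν] ρ]] ψ]]: functor [[ξ [[χ ν] ρ]] ψ] : (t -> (e -> e)), argument α : t; result (e -> e).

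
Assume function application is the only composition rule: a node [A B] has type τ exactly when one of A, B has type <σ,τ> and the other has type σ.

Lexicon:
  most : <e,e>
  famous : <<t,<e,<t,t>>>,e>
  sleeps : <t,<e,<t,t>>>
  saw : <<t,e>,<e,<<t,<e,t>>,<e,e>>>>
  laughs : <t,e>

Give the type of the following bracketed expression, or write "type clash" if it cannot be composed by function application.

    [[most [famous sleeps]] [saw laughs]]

[famous sleeps]: <<t,<e,<t,t>>>,e> applied to <t,<e,<t,t>>> yields e.
[most [famous sleeps]]: <e,e> applied to e yields e.
[saw laughs]: <<t,e>,<e,<<t,<e,t>>,<e,e>>>> applied to <t,e> yields <e,<<t,<e,t>>,<e,e>>>.
[[most [famous sleeps]] [saw laughs]]: <e,<<t,<e,t>>,<e,e>>> applied to e yields <<t,<e,t>>,<e,e>>.

<<t,<e,t>>,<e,e>>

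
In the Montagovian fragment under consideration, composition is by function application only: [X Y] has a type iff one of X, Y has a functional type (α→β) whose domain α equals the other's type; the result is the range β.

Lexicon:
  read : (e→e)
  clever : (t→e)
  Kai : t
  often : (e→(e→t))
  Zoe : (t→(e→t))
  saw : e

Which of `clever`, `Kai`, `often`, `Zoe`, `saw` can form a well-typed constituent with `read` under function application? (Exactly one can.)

saw

clever : (t→e) — does not combine with read.
Kai : t — does not combine with read.
often : (e→(e→t)) — does not combine with read.
Zoe : (t→(e→t)) — does not combine with read.
saw — combines: read : (e→e) takes saw : e as argument, giving e.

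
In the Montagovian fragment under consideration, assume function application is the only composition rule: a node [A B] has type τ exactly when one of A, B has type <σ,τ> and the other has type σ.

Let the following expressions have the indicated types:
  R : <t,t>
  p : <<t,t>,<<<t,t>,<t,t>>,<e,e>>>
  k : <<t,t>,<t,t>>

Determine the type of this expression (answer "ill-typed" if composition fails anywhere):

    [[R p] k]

[R p] — p of type <<t,t>,<<<t,t>,<t,t>>,<e,e>>> combines with R of type <t,t>: type <<<t,t>,<t,t>>,<e,e>>.
[[R p] k] — [R p] of type <<<t,t>,<t,t>>,<e,e>> combines with k of type <<t,t>,<t,t>>: type <e,e>.

<e,e>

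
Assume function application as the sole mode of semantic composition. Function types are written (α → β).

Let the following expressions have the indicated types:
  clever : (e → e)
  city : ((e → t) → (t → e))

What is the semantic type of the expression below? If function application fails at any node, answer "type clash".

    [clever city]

[clever city]: (e → e) with ((e → t) → (t → e)) — neither is a function whose domain matches the other; composition fails here.

type clash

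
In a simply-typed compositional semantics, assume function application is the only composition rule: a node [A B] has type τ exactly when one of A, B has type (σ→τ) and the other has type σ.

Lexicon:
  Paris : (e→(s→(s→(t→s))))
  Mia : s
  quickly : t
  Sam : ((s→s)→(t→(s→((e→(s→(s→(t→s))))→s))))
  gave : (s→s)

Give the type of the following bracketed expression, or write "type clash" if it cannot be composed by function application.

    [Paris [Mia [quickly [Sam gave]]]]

s

[Sam gave]: ((s→s)→(t→(s→((e→(s→(s→(t→s))))→s)))) applied to (s→s) yields (t→(s→((e→(s→(s→(t→s))))→s))).
[quickly [Sam gave]]: (t→(s→((e→(s→(s→(t→s))))→s))) applied to t yields (s→((e→(s→(s→(t→s))))→s)).
[Mia [quickly [Sam gave]]]: (s→((e→(s→(s→(t→s))))→s)) applied to s yields ((e→(s→(s→(t→s))))→s).
[Paris [Mia [quickly [Sam gave]]]]: ((e→(s→(s→(t→s))))→s) applied to (e→(s→(s→(t→s)))) yields s.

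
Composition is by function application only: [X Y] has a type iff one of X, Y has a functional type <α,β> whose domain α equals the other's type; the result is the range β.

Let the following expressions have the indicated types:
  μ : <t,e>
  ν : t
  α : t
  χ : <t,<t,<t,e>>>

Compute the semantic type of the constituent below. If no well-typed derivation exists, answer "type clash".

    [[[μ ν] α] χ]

type clash

[μ ν] — μ of type <t,e> combines with ν of type t: type e.
At [[μ ν] α]: neither e nor t can take the other as argument; the node is ill-typed.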